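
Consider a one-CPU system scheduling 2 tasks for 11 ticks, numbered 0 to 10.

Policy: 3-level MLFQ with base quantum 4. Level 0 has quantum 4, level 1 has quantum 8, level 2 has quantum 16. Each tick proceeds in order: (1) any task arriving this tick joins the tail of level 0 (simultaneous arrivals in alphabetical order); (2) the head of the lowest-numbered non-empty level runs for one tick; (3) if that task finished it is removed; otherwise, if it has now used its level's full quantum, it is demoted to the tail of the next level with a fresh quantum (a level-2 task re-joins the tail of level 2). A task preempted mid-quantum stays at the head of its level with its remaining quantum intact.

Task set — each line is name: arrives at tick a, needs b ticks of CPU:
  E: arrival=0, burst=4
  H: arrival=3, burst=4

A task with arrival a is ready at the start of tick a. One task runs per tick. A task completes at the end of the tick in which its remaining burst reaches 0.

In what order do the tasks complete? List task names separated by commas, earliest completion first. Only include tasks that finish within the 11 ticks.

t=0: L0/L1/L2 = E/-/- → run E
t=1: L0/L1/L2 = E/-/- → run E
t=2: L0/L1/L2 = E/-/- → run E
t=3: L0/L1/L2 = EH/-/- → run E
t=4: L0/L1/L2 = H/-/- → run H
t=5: L0/L1/L2 = H/-/- → run H
t=6: L0/L1/L2 = H/-/- → run H
t=7: L0/L1/L2 = H/-/- → run H
t=8: (idle)
t=9: (idle)
t=10: (idle)

completion order = E, H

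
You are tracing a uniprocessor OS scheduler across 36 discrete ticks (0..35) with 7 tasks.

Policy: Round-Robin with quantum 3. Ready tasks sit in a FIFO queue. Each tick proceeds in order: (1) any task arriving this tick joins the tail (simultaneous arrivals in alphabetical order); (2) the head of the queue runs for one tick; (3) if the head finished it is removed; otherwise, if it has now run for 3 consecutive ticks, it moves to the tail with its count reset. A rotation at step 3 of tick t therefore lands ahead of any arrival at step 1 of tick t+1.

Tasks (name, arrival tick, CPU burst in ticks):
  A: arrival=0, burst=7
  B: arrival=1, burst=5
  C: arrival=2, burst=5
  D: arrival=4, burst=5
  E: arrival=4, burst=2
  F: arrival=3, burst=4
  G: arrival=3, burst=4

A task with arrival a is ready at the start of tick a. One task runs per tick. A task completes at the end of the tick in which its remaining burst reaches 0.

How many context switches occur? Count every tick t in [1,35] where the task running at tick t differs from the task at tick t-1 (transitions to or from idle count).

t=0: queue=[A] q_used=0 → run A
t=1: queue=[A,B] q_used=1 → run A
t=2: queue=[A,B,C] q_used=2 → run A
t=3: queue=[B,C,A,F,G] q_used=0 → run B
t=4: queue=[B,C,A,F,G,D,E] q_used=1 → run B
t=5: queue=[B,C,A,F,G,D,E] q_used=2 → run B
t=6: queue=[C,A,F,G,D,E,B] q_used=0 → run C
t=7: queue=[C,A,F,G,D,E,B] q_used=1 → run C
t=8: queue=[C,A,F,G,D,E,B] q_used=2 → run C
t=9: queue=[A,F,G,D,E,B,C] q_used=0 → run A
t=10: queue=[A,F,G,D,E,B,C] q_used=1 → run A
t=11: queue=[A,F,G,D,E,B,C] q_used=2 → run A
t=12: queue=[F,G,D,E,B,C,A] q_used=0 → run F
t=13: queue=[F,G,D,E,B,C,A] q_used=1 → run F
t=14: queue=[F,G,D,E,B,C,A] q_used=2 → run F
t=15: queue=[G,D,E,B,C,A,F] q_used=0 → run G
t=16: queue=[G,D,E,B,C,A,F] q_used=1 → run G
t=17: queue=[G,D,E,B,C,A,F] q_used=2 → run G
t=18: queue=[D,E,B,C,A,F,G] q_used=0 → run D
t=19: queue=[D,E,B,C,A,F,G] q_used=1 → run D
t=20: queue=[D,E,B,C,A,F,G] q_used=2 → run D
t=21: queue=[E,B,C,A,F,G,D] q_used=0 → run E
t=22: queue=[E,B,C,A,F,G,D] q_used=1 → run E
t=23: queue=[B,C,A,F,G,D] q_used=0 → run B
t=24: queue=[B,C,A,F,G,D] q_used=1 → run B
t=25: queue=[C,A,F,G,D] q_used=0 → run C
t=26: queue=[C,A,F,G,D] q_used=1 → run C
t=27: queue=[A,F,G,D] q_used=0 → run A
t=28: queue=[F,G,D] q_used=0 → run F
t=29: queue=[G,D] q_used=0 → run G
t=30: queue=[D] q_used=0 → run D
t=31: queue=[D] q_used=1 → run D
t=32: (idle)
t=33: (idle)
t=34: (idle)
t=35: (idle)

context switches = 14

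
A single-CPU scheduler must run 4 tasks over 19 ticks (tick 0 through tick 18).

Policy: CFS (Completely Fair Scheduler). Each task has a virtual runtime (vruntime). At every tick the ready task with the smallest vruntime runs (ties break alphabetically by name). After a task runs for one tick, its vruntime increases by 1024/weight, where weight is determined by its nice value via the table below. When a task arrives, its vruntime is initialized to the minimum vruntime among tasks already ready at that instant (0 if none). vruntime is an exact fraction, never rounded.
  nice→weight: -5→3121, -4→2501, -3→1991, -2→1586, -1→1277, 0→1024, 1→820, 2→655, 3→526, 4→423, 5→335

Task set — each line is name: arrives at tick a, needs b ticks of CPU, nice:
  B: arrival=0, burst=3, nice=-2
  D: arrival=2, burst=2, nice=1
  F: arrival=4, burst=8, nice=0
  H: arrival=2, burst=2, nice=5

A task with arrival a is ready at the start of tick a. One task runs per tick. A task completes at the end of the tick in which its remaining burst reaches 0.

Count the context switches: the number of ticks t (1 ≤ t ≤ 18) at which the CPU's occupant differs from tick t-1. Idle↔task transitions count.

t=0: vr[B=0] → run B
t=1: vr[B=512/793] → run B
t=2: vr[B=1024/793 D=1024/793 H=1024/793] → run B
t=3: vr[D=1024/793 H=1024/793] → run D
t=4: vr[D=412928/162565 F=1024/793 H=1024/793] → run F
t=5: vr[D=412928/162565 F=1817/793 H=1024/793] → run H
t=6: vr[D=412928/162565 F=1817/793 H=1155072/265655] → run F
t=7: vr[D=412928/162565 F=2610/793 H=1155072/265655] → run D
t=8: vr[F=2610/793 H=1155072/265655] → run F
t=9: vr[F=3403/793 H=1155072/265655] → run F
t=10: vr[F=4196/793 H=1155072/265655] → run H
t=11: vr[F=4196/793] → run F
t=12: vr[F=4989/793] → run F
t=13: vr[F=5782/793] → run F
t=14: vr[F=6575/793] → run F
t=15: (idle)
t=16: (idle)
t=17: (idle)
t=18: (idle)

context switches = 9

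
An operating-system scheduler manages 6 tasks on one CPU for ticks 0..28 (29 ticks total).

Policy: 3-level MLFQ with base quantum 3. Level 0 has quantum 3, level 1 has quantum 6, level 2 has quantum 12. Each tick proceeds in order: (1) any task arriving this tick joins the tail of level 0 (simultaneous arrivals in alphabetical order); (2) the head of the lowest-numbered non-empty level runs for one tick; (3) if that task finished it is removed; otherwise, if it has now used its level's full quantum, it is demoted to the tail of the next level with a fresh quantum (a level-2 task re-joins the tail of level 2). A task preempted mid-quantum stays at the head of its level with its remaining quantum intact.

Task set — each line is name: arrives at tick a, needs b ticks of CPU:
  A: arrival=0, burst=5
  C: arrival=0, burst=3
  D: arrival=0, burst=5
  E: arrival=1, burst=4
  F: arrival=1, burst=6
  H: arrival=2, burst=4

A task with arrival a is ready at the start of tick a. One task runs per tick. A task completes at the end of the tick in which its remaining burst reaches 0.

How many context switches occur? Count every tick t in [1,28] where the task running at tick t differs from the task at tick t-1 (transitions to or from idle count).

t=0: L0/L1/L2 = ACD/-/- → run A
t=1: L0/L1/L2 = ACDEF/-/- → run A
t=2: L0/L1/L2 = ACDEFH/-/- → run A
t=3: L0/L1/L2 = CDEFH/A/- → run C
t=4: L0/L1/L2 = CDEFH/A/- → run C
t=5: L0/L1/L2 = CDEFH/A/- → run C
t=6: L0/L1/L2 = DEFH/A/- → run D
t=7: L0/L1/L2 = DEFH/A/- → run D
t=8: L0/L1/L2 = DEFH/A/- → run D
t=9: L0/L1/L2 = EFH/AD/- → run E
t=10: L0/L1/L2 = EFH/AD/- → run E
t=11: L0/L1/L2 = EFH/AD/- → run E
t=12: L0/L1/L2 = FH/ADE/- → run F
t=13: L0/L1/L2 = FH/ADE/- → run F
t=14: L0/L1/L2 = FH/ADE/- → run F
t=15: L0/L1/L2 = H/ADEF/- → run H
t=16: L0/L1/L2 = H/ADEF/- → run H
t=17: L0/L1/L2 = H/ADEF/- → run H
t=18: L0/L1/L2 = -/ADEFH/- → run A
t=19: L0/L1/L2 = -/ADEFH/- → run A
t=20: L0/L1/L2 = -/DEFH/- → run D
t=21: L0/L1/L2 = -/DEFH/- → run D
t=22: L0/L1/L2 = -/EFH/- → run E
t=23: L0/L1/L2 = -/FH/- → run F
t=24: L0/L1/L2 = -/FH/- → run F
t=25: L0/L1/L2 = -/FH/- → run F
t=26: L0/L1/L2 = -/H/- → run H
t=27: (idle)
t=28: (idle)

context switches = 11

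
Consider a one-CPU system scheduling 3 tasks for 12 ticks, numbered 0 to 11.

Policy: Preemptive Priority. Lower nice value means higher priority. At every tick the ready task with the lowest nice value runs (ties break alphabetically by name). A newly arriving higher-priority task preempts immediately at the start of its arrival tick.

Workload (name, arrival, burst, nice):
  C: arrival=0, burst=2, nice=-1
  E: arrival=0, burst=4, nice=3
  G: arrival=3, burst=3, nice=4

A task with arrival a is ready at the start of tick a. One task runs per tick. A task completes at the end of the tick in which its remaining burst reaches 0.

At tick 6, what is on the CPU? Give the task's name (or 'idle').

running at tick 6 = G

t=0: ready={C,E} → run C
t=1: ready={C,E} → run C
t=2: ready={E} → run E
t=3: ready={E,G} → run E
t=4: ready={E,G} → run E
t=5: ready={E,G} → run E
t=6: ready={G} → run G
t=7: ready={G} → run G
t=8: ready={G} → run G
t=9: (idle)
t=10: (idle)
t=11: (idle)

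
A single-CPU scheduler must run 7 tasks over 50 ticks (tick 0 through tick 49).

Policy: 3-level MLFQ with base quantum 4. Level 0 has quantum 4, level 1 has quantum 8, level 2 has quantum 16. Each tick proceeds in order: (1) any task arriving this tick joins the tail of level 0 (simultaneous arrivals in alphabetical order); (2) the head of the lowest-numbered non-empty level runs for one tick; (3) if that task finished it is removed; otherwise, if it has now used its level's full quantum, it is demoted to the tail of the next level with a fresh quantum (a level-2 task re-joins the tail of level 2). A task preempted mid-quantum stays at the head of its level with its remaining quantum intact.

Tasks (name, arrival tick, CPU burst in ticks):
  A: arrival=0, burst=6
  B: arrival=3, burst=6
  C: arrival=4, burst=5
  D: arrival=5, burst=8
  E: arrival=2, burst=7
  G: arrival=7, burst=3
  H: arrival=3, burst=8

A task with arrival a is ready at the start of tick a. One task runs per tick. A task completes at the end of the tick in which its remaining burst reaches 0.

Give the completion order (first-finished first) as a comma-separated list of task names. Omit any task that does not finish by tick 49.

completion order = G, A, E, B, H, C, D

t=0: L0/L1/L2 = A/-/- → run A
t=1: L0/L1/L2 = A/-/- → run A
t=2: L0/L1/L2 = AE/-/- → run A
t=3: L0/L1/L2 = AEBH/-/- → run A
t=4: L0/L1/L2 = EBHC/A/- → run E
t=5: L0/L1/L2 = EBHCD/A/- → run E
t=6: L0/L1/L2 = EBHCD/A/- → run E
t=7: L0/L1/L2 = EBHCDG/A/- → run E
t=8: L0/L1/L2 = BHCDG/AE/- → run B
t=9: L0/L1/L2 = BHCDG/AE/- → run B
t=10: L0/L1/L2 = BHCDG/AE/- → run B
t=11: L0/L1/L2 = BHCDG/AE/- → run B
t=12: L0/L1/L2 = HCDG/AEB/- → run H
t=13: L0/L1/L2 = HCDG/AEB/- → run H
t=14: L0/L1/L2 = HCDG/AEB/- → run H
t=15: L0/L1/L2 = HCDG/AEB/- → run H
t=16: L0/L1/L2 = CDG/AEBH/- → run C
t=17: L0/L1/L2 = CDG/AEBH/- → run C
t=18: L0/L1/L2 = CDG/AEBH/- → run C
t=19: L0/L1/L2 = CDG/AEBH/- → run C
t=20: L0/L1/L2 = DG/AEBHC/- → run D
t=21: L0/L1/L2 = DG/AEBHC/- → run D
t=22: L0/L1/L2 = DG/AEBHC/- → run D
t=23: L0/L1/L2 = DG/AEBHC/- → run D
t=24: L0/L1/L2 = G/AEBHCD/- → run G
t=25: L0/L1/L2 = G/AEBHCD/- → run G
t=26: L0/L1/L2 = G/AEBHCD/- → run G
t=27: L0/L1/L2 = -/AEBHCD/- → run A
t=28: L0/L1/L2 = -/AEBHCD/- → run A
t=29: L0/L1/L2 = -/EBHCD/- → run E
t=30: L0/L1/L2 = -/EBHCD/- → run E
t=31: L0/L1/L2 = -/EBHCD/- → run E
t=32: L0/L1/L2 = -/BHCD/- → run B
t=33: L0/L1/L2 = -/BHCD/- → run B
t=34: L0/L1/L2 = -/HCD/- → run H
t=35: L0/L1/L2 = -/HCD/- → run H
t=36: L0/L1/L2 = -/HCD/- → run H
t=37: L0/L1/L2 = -/HCD/- → run H
t=38: L0/L1/L2 = -/CD/- → run C
t=39: L0/L1/L2 = -/D/- → run D
t=40: L0/L1/L2 = -/D/- → run D
t=41: L0/L1/L2 = -/D/- → run D
t=42: L0/L1/L2 = -/D/- → run D
t=43: (idle)
t=44: (idle)
t=45: (idle)
t=46: (idle)
t=47: (idle)
t=48: (idle)
t=49: (idle)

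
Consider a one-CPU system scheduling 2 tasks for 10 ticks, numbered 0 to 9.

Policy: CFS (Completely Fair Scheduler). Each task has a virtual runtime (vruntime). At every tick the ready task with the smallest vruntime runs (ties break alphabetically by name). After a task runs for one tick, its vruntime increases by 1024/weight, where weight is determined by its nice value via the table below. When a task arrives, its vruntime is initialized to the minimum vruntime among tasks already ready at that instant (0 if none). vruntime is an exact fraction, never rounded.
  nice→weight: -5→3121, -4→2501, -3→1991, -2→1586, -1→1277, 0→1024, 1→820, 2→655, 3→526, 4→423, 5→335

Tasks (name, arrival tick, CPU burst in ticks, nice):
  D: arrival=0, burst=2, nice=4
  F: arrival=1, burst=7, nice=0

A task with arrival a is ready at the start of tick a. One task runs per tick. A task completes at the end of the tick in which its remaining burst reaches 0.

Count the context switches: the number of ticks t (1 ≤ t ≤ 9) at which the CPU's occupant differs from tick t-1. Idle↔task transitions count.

t=0: vr[D=0] → run D
t=1: vr[D=1024/423 F=1024/423] → run D
t=2: vr[F=1024/423] → run F
t=3: vr[F=1447/423] → run F
t=4: vr[F=1870/423] → run F
t=5: vr[F=2293/423] → run F
t=6: vr[F=2716/423] → run F
t=7: vr[F=3139/423] → run F
t=8: vr[F=3562/423] → run F
t=9: (idle)

context switches = 2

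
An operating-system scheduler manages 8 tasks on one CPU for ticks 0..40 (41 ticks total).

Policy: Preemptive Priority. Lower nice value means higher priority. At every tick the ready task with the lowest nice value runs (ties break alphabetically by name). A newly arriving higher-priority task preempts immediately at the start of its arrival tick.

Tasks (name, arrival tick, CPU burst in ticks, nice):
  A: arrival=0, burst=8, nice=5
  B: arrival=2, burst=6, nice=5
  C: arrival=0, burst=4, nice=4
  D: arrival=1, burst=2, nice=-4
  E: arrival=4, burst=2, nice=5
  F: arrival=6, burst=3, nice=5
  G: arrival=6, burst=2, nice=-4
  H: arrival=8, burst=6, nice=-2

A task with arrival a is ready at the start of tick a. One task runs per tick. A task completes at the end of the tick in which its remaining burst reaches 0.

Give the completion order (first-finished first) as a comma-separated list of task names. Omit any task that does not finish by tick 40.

completion order = D, C, G, H, A, B, E, F

t=0: ready={A,C} → run C
t=1: ready={A,C,D} → run D
t=2: ready={A,B,C,D} → run D
t=3: ready={A,B,C} → run C
t=4: ready={A,B,C,E} → run C
t=5: ready={A,B,C,E} → run C
t=6: ready={A,B,E,F,G} → run G
t=7: ready={A,B,E,F,G} → run G
t=8: ready={A,B,E,F,H} → run H
t=9: ready={A,B,E,F,H} → run H
t=10: ready={A,B,E,F,H} → run H
t=11: ready={A,B,E,F,H} → run H
t=12: ready={A,B,E,F,H} → run H
t=13: ready={A,B,E,F,H} → run H
t=14: ready={A,B,E,F} → run A
t=15: ready={A,B,E,F} → run A
t=16: ready={A,B,E,F} → run A
t=17: ready={A,B,E,F} → run A
t=18: ready={A,B,E,F} → run A
t=19: ready={A,B,E,F} → run A
t=20: ready={A,B,E,F} → run A
t=21: ready={A,B,E,F} → run A
t=22: ready={B,E,F} → run B
t=23: ready={B,E,F} → run B
t=24: ready={B,E,F} → run B
t=25: ready={B,E,F} → run B
t=26: ready={B,E,F} → run B
t=27: ready={B,E,F} → run B
t=28: ready={E,F} → run E
t=29: ready={E,F} → run E
t=30: ready={F} → run F
t=31: ready={F} → run F
t=32: ready={F} → run F
t=33: (idle)
t=34: (idle)
t=35: (idle)
t=36: (idle)
t=37: (idle)
t=38: (idle)
t=39: (idle)
t=40: (idle)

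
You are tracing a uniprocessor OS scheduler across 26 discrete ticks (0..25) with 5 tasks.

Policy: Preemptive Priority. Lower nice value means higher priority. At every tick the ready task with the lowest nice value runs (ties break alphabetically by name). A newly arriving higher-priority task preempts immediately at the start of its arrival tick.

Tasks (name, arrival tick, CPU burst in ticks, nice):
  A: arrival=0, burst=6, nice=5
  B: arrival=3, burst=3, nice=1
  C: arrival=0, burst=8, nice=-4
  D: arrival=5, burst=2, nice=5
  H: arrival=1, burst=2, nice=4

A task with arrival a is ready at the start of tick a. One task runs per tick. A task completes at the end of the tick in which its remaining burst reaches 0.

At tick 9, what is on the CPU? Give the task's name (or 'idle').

t=0: ready={A,C} → run C
t=1: ready={A,C,H} → run C
t=2: ready={A,C,H} → run C
t=3: ready={A,B,C,H} → run C
t=4: ready={A,B,C,H} → run C
t=5: ready={A,B,C,D,H} → run C
t=6: ready={A,B,C,D,H} → run C
t=7: ready={A,B,C,D,H} → run C
t=8: ready={A,B,D,H} → run B
t=9: ready={A,B,D,H} → run B
t=10: ready={A,B,D,H} → run B
t=11: ready={A,D,H} → run H
t=12: ready={A,D,H} → run H
t=13: ready={A,D} → run A
t=14: ready={A,D} → run A
t=15: ready={A,D} → run A
t=16: ready={A,D} → run A
t=17: ready={A,D} → run A
t=18: ready={A,D} → run A
t=19: ready={D} → run D
t=20: ready={D} → run D
t=21: (idle)
t=22: (idle)
t=23: (idle)
t=24: (idle)
t=25: (idle)

running at tick 9 = B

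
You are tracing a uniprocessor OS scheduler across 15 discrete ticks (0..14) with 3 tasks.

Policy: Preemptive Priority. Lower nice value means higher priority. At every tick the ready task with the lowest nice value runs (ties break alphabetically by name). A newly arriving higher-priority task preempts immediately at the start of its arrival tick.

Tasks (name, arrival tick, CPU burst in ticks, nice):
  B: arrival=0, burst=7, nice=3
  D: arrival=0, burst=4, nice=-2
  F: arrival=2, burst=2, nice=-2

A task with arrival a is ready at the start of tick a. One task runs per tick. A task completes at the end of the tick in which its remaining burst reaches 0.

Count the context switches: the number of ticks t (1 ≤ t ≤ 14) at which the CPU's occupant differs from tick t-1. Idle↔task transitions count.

t=0: ready={B,D} → run D
t=1: ready={B,D} → run D
t=2: ready={B,D,F} → run D
t=3: ready={B,D,F} → run D
t=4: ready={B,F} → run F
t=5: ready={B,F} → run F
t=6: ready={B} → run B
t=7: ready={B} → run B
t=8: ready={B} → run B
t=9: ready={B} → run B
t=10: ready={B} → run B
t=11: ready={B} → run B
t=12: ready={B} → run B
t=13: (idle)
t=14: (idle)

context switches = 3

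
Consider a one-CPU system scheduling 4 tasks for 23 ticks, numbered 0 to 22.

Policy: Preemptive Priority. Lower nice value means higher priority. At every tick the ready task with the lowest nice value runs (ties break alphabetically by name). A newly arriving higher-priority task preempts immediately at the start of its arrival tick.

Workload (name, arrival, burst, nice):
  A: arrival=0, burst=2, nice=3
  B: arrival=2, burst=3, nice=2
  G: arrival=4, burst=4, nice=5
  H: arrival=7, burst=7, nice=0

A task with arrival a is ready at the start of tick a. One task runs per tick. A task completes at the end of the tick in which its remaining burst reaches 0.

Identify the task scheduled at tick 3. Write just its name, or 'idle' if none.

t=0: ready={A} → run A
t=1: ready={A} → run A
t=2: ready={B} → run B
t=3: ready={B} → run B
t=4: ready={B,G} → run B
t=5: ready={G} → run G
t=6: ready={G} → run G
t=7: ready={G,H} → run H
t=8: ready={G,H} → run H
t=9: ready={G,H} → run H
t=10: ready={G,H} → run H
t=11: ready={G,H} → run H
t=12: ready={G,H} → run H
t=13: ready={G,H} → run H
t=14: ready={G} → run G
t=15: ready={G} → run G
t=16: (idle)
t=17: (idle)
t=18: (idle)
t=19: (idle)
t=20: (idle)
t=21: (idle)
t=22: (idle)

running at tick 3 = B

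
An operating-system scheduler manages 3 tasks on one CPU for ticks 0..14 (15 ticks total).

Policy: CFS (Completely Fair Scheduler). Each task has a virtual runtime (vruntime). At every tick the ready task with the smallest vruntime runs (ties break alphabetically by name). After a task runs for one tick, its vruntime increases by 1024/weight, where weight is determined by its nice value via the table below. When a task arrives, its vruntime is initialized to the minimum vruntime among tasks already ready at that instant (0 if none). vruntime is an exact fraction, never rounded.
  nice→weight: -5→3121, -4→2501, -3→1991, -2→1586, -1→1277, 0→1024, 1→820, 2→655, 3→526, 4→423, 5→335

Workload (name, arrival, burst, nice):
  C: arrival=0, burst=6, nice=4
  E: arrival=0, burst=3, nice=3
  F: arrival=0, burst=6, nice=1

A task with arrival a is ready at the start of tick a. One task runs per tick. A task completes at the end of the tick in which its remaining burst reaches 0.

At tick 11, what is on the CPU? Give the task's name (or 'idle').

running at tick 11 = F

t=0: vr[C=0 E=0 F=0] → run C
t=1: vr[C=1024/423 E=0 F=0] → run E
t=2: vr[C=1024/423 E=512/263 F=0] → run F
t=3: vr[C=1024/423 E=512/263 F=256/205] → run F
t=4: vr[C=1024/423 E=512/263 F=512/205] → run E
t=5: vr[C=1024/423 E=1024/263 F=512/205] → run C
t=6: vr[C=2048/423 E=1024/263 F=512/205] → run F
t=7: vr[C=2048/423 E=1024/263 F=768/205] → run F
t=8: vr[C=2048/423 E=1024/263 F=1024/205] → run E
t=9: vr[C=2048/423 F=1024/205] → run C
t=10: vr[C=1024/141 F=1024/205] → run F
t=11: vr[C=1024/141 F=256/41] → run F
t=12: vr[C=1024/141] → run C
t=13: vr[C=4096/423] → run C
t=14: vr[C=5120/423] → run C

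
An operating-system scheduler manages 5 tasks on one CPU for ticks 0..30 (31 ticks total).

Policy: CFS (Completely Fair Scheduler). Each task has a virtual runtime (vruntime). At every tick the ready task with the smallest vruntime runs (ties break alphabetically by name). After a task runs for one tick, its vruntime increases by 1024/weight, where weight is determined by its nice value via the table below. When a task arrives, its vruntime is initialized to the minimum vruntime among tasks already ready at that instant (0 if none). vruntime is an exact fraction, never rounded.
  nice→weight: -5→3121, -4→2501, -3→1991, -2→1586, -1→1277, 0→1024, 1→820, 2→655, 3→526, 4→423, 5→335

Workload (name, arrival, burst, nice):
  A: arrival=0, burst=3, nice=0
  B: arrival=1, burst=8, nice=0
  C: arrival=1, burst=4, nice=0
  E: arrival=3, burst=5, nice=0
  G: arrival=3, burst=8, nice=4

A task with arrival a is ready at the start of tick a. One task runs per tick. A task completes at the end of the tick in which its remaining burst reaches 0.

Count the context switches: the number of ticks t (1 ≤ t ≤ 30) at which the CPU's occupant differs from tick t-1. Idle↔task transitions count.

t=0: vr[A=0] → run A
t=1: vr[A=1 B=1 C=1] → run A
t=2: vr[A=2 B=1 C=1] → run B
t=3: vr[A=2 B=2 C=1 E=1 G=1] → run C
t=4: vr[A=2 B=2 C=2 E=1 G=1] → run E
t=5: vr[A=2 B=2 C=2 E=2 G=1] → run G
t=6: vr[A=2 B=2 C=2 E=2 G=1447/423] → run A
t=7: vr[B=2 C=2 E=2 G=1447/423] → run B
t=8: vr[B=3 C=2 E=2 G=1447/423] → run C
t=9: vr[B=3 C=3 E=2 G=1447/423] → run E
t=10: vr[B=3 C=3 E=3 G=1447/423] → run B
t=11: vr[B=4 C=3 E=3 G=1447/423] → run C
t=12: vr[B=4 C=4 E=3 G=1447/423] → run E
t=13: vr[B=4 C=4 E=4 G=1447/423] → run G
t=14: vr[B=4 C=4 E=4 G=2471/423] → run B
t=15: vr[B=5 C=4 E=4 G=2471/423] → run C
t=16: vr[B=5 E=4 G=2471/423] → run E
t=17: vr[B=5 E=5 G=2471/423] → run B
t=18: vr[B=6 E=5 G=2471/423] → run E
t=19: vr[B=6 G=2471/423] → run G
t=20: vr[B=6 G=1165/141] → run B
t=21: vr[B=7 G=1165/141] → run B
t=22: vr[B=8 G=1165/141] → run B
t=23: vr[G=1165/141] → run G
t=24: vr[G=4519/423] → run G
t=25: vr[G=5543/423] → run G
t=26: vr[G=2189/141] → run G
t=27: vr[G=7591/423] → run G
t=28: (idle)
t=29: (idle)
t=30: (idle)

context switches = 21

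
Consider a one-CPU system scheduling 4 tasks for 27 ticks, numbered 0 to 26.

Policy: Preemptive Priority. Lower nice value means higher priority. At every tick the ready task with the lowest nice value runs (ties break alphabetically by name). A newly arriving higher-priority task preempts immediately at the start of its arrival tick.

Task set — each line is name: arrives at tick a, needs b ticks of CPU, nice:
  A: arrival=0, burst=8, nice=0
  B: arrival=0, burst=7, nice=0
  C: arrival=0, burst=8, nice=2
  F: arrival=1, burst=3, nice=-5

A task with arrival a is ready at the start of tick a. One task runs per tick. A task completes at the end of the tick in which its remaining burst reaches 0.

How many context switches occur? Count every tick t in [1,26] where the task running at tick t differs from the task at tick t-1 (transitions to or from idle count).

t=0: ready={A,B,C} → run A
t=1: ready={A,B,C,F} → run F
t=2: ready={A,B,C,F} → run F
t=3: ready={A,B,C,F} → run F
t=4: ready={A,B,C} → run A
t=5: ready={A,B,C} → run A
t=6: ready={A,B,C} → run A
t=7: ready={A,B,C} → run A
t=8: ready={A,B,C} → run A
t=9: ready={A,B,C} → run A
t=10: ready={A,B,C} → run A
t=11: ready={B,C} → run B
t=12: ready={B,C} → run B
t=13: ready={B,C} → run B
t=14: ready={B,C} → run B
t=15: ready={B,C} → run B
t=16: ready={B,C} → run B
t=17: ready={B,C} → run B
t=18: ready={C} → run C
t=19: ready={C} → run C
t=20: ready={C} → run C
t=21: ready={C} → run C
t=22: ready={C} → run C
t=23: ready={C} → run C
t=24: ready={C} → run C
t=25: ready={C} → run C
t=26: (idle)

context switches = 5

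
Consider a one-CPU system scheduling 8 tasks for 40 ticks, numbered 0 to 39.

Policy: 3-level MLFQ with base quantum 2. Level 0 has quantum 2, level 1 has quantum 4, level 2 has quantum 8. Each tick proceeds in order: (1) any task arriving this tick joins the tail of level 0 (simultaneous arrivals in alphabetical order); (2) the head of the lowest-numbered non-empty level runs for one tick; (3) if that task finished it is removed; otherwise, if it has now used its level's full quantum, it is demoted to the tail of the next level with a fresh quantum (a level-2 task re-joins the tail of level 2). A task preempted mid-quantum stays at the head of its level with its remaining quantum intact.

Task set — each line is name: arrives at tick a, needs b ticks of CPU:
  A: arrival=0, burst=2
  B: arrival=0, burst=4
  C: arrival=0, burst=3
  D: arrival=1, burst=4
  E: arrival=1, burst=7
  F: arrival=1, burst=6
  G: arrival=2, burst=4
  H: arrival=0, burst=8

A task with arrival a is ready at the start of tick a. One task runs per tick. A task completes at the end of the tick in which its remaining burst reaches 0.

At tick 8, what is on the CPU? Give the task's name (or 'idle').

running at tick 8 = D

t=0: L0/L1/L2 = ABCH/-/- → run A
t=1: L0/L1/L2 = ABCHDEF/-/- → run A
t=2: L0/L1/L2 = BCHDEFG/-/- → run B
t=3: L0/L1/L2 = BCHDEFG/-/- → run B
t=4: L0/L1/L2 = CHDEFG/B/- → run C
t=5: L0/L1/L2 = CHDEFG/B/- → run C
t=6: L0/L1/L2 = HDEFG/BC/- → run H
t=7: L0/L1/L2 = HDEFG/BC/- → run H
t=8: L0/L1/L2 = DEFG/BCH/- → run D
t=9: L0/L1/L2 = DEFG/BCH/- → run D
t=10: L0/L1/L2 = EFG/BCHD/- → run E
t=11: L0/L1/L2 = EFG/BCHD/- → run E
t=12: L0/L1/L2 = FG/BCHDE/- → run F
t=13: L0/L1/L2 = FG/BCHDE/- → run F
t=14: L0/L1/L2 = G/BCHDEF/- → run G
t=15: L0/L1/L2 = G/BCHDEF/- → run G
t=16: L0/L1/L2 = -/BCHDEFG/- → run B
t=17: L0/L1/L2 = -/BCHDEFG/- → run B
t=18: L0/L1/L2 = -/CHDEFG/- → run C
t=19: L0/L1/L2 = -/HDEFG/- → run H
t=20: L0/L1/L2 = -/HDEFG/- → run H
t=21: L0/L1/L2 = -/HDEFG/- → run H
t=22: L0/L1/L2 = -/HDEFG/- → run H
t=23: L0/L1/L2 = -/DEFG/H → run D
t=24: L0/L1/L2 = -/DEFG/H → run D
t=25: L0/L1/L2 = -/EFG/H → run E
t=26: L0/L1/L2 = -/EFG/H → run E
t=27: L0/L1/L2 = -/EFG/H → run E
t=28: L0/L1/L2 = -/EFG/H → run E
t=29: L0/L1/L2 = -/FG/HE → run F
t=30: L0/L1/L2 = -/FG/HE → run F
t=31: L0/L1/L2 = -/FG/HE → run F
t=32: L0/L1/L2 = -/FG/HE → run F
t=33: L0/L1/L2 = -/G/HE → run G
t=34: L0/L1/L2 = -/G/HE → run G
t=35: L0/L1/L2 = -/-/HE → run H
t=36: L0/L1/L2 = -/-/HE → run H
t=37: L0/L1/L2 = -/-/E → run E
t=38: (idle)
t=39: (idle)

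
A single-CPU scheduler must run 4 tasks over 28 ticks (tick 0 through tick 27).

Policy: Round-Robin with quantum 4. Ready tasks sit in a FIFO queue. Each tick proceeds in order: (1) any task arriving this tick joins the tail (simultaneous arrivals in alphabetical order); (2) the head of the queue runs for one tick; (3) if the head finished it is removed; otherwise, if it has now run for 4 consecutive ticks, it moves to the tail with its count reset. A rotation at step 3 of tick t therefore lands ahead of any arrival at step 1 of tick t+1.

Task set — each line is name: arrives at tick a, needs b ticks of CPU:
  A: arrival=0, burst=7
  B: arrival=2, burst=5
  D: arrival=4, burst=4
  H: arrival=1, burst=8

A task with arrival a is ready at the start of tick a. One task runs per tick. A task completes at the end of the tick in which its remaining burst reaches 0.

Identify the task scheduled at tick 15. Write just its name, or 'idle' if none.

t=0: queue=[A] q_used=0 → run A
t=1: queue=[A,H] q_used=1 → run A
t=2: queue=[A,H,B] q_used=2 → run A
t=3: queue=[A,H,B] q_used=3 → run A
t=4: queue=[H,B,A,D] q_used=0 → run H
t=5: queue=[H,B,A,D] q_used=1 → run H
t=6: queue=[H,B,A,D] q_used=2 → run H
t=7: queue=[H,B,A,D] q_used=3 → run H
t=8: queue=[B,A,D,H] q_used=0 → run B
t=9: queue=[B,A,D,H] q_used=1 → run B
t=10: queue=[B,A,D,H] q_used=2 → run B
t=11: queue=[B,A,D,H] q_used=3 → run B
t=12: queue=[A,D,H,B] q_used=0 → run A
t=13: queue=[A,D,H,B] q_used=1 → run A
t=14: queue=[A,D,H,B] q_used=2 → run A
t=15: queue=[D,H,B] q_used=0 → run D
t=16: queue=[D,H,B] q_used=1 → run D
t=17: queue=[D,H,B] q_used=2 → run D
t=18: queue=[D,H,B] q_used=3 → run D
t=19: queue=[H,B] q_used=0 → run H
t=20: queue=[H,B] q_used=1 → run H
t=21: queue=[H,B] q_used=2 → run H
t=22: queue=[H,B] q_used=3 → run H
t=23: queue=[B] q_used=0 → run B
t=24: (idle)
t=25: (idle)
t=26: (idle)
t=27: (idle)

running at tick 15 = D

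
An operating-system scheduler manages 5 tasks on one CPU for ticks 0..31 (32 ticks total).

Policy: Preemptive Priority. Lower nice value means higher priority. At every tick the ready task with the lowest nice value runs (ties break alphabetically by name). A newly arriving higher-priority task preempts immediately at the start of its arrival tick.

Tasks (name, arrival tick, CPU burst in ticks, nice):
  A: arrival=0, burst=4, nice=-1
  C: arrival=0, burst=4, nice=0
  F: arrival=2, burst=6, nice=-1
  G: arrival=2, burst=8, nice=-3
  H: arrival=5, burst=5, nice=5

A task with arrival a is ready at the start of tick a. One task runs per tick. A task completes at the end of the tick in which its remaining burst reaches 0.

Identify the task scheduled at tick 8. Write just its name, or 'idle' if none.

t=0: ready={A,C} → run A
t=1: ready={A,C} → run A
t=2: ready={A,C,F,G} → run G
t=3: ready={A,C,F,G} → run G
t=4: ready={A,C,F,G} → run G
t=5: ready={A,C,F,G,H} → run G
t=6: ready={A,C,F,G,H} → run G
t=7: ready={A,C,F,G,H} → run G
t=8: ready={A,C,F,G,H} → run G
t=9: ready={A,C,F,G,H} → run G
t=10: ready={A,C,F,H} → run A
t=11: ready={A,C,F,H} → run A
t=12: ready={C,F,H} → run F
t=13: ready={C,F,H} → run F
t=14: ready={C,F,H} → run F
t=15: ready={C,F,H} → run F
t=16: ready={C,F,H} → run F
t=17: ready={C,F,H} → run F
t=18: ready={C,H} → run C
t=19: ready={C,H} → run C
t=20: ready={C,H} → run C
t=21: ready={C,H} → run C
t=22: ready={H} → run H
t=23: ready={H} → run H
t=24: ready={H} → run H
t=25: ready={H} → run H
t=26: ready={H} → run H
t=27: (idle)
t=28: (idle)
t=29: (idle)
t=30: (idle)
t=31: (idle)

running at tick 8 = G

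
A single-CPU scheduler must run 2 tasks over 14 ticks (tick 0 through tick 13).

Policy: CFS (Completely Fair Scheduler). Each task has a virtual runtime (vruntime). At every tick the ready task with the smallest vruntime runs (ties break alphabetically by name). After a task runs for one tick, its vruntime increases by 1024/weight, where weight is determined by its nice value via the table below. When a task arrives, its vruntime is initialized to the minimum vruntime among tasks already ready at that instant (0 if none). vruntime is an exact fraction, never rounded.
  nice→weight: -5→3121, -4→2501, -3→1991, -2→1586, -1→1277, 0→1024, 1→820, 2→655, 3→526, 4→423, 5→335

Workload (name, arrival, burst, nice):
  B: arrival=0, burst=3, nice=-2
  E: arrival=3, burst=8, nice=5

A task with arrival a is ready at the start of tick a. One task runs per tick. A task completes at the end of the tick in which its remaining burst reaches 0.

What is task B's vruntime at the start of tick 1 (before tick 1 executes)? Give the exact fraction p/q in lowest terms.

t=0: vr[B=0] → run B
t=1: vr[B=512/793] → run B
t=2: vr[B=1024/793] → run B
t=3: vr[E=0] → run E
t=4: vr[E=1024/335] → run E
t=5: vr[E=2048/335] → run E
t=6: vr[E=3072/335] → run E
t=7: vr[E=4096/335] → run E
t=8: vr[E=1024/67] → run E
t=9: vr[E=6144/335] → run E
t=10: vr[E=7168/335] → run E
t=11: (idle)
t=12: (idle)
t=13: (idle)

vruntime(B, start of tick 1) = 512/793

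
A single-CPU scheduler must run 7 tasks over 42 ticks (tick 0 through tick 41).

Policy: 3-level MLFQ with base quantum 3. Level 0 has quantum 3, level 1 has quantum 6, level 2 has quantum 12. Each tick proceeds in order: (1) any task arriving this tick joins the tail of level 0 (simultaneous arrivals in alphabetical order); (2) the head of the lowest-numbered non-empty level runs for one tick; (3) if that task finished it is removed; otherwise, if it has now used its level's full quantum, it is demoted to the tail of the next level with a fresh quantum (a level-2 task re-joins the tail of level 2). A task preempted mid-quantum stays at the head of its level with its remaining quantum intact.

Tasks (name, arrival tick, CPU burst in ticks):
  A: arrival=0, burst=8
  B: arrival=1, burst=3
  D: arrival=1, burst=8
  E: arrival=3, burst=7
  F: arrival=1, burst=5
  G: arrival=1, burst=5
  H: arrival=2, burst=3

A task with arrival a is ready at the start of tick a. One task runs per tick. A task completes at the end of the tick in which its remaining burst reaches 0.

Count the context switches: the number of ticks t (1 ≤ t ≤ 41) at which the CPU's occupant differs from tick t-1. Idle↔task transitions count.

t=0: L0/L1/L2 = A/-/- → run A
t=1: L0/L1/L2 = ABDFG/-/- → run A
t=2: L0/L1/L2 = ABDFGH/-/- → run A
t=3: L0/L1/L2 = BDFGHE/A/- → run B
t=4: L0/L1/L2 = BDFGHE/A/- → run B
t=5: L0/L1/L2 = BDFGHE/A/- → run B
t=6: L0/L1/L2 = DFGHE/A/- → run D
t=7: L0/L1/L2 = DFGHE/A/- → run D
t=8: L0/L1/L2 = DFGHE/A/- → run D
t=9: L0/L1/L2 = FGHE/AD/- → run F
t=10: L0/L1/L2 = FGHE/AD/- → run F
t=11: L0/L1/L2 = FGHE/AD/- → run F
t=12: L0/L1/L2 = GHE/ADF/- → run G
t=13: L0/L1/L2 = GHE/ADF/- → run G
t=14: L0/L1/L2 = GHE/ADF/- → run G
t=15: L0/L1/L2 = HE/ADFG/- → run H
t=16: L0/L1/L2 = HE/ADFG/- → run H
t=17: L0/L1/L2 = HE/ADFG/- → run H
t=18: L0/L1/L2 = E/ADFG/- → run E
t=19: L0/L1/L2 = E/ADFG/- → run E
t=20: L0/L1/L2 = E/ADFG/- → run E
t=21: L0/L1/L2 = -/ADFGE/- → run A
t=22: L0/L1/L2 = -/ADFGE/- → run A
t=23: L0/L1/L2 = -/ADFGE/- → run A
t=24: L0/L1/L2 = -/ADFGE/- → run A
t=25: L0/L1/L2 = -/ADFGE/- → run A
t=26: L0/L1/L2 = -/DFGE/- → run D
t=27: L0/L1/L2 = -/DFGE/- → run D
t=28: L0/L1/L2 = -/DFGE/- → run D
t=29: L0/L1/L2 = -/DFGE/- → run D
t=30: L0/L1/L2 = -/DFGE/- → run D
t=31: L0/L1/L2 = -/FGE/- → run F
t=32: L0/L1/L2 = -/FGE/- → run F
t=33: L0/L1/L2 = -/GE/- → run G
t=34: L0/L1/L2 = -/GE/- → run G
t=35: L0/L1/L2 = -/E/- → run E
t=36: L0/L1/L2 = -/E/- → run E
t=37: L0/L1/L2 = -/E/- → run E
t=38: L0/L1/L2 = -/E/- → run E
t=39: (idle)
t=40: (idle)
t=41: (idle)

context switches = 12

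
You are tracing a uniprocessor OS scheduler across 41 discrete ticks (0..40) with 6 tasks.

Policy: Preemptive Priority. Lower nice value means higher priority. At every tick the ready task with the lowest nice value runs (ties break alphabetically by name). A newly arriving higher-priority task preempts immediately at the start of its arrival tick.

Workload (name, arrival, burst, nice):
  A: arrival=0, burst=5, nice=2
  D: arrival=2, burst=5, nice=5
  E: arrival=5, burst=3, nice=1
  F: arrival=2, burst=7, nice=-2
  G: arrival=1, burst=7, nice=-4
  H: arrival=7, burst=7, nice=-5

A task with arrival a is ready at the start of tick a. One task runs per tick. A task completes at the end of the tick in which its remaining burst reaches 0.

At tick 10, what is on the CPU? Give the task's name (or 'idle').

t=0: ready={A} → run A
t=1: ready={A,G} → run G
t=2: ready={A,D,F,G} → run G
t=3: ready={A,D,F,G} → run G
t=4: ready={A,D,F,G} → run G
t=5: ready={A,D,E,F,G} → run G
t=6: ready={A,D,E,F,G} → run G
t=7: ready={A,D,E,F,G,H} → run H
t=8: ready={A,D,E,F,G,H} → run H
t=9: ready={A,D,E,F,G,H} → run H
t=10: ready={A,D,E,F,G,H} → run H
t=11: ready={A,D,E,F,G,H} → run H
t=12: ready={A,D,E,F,G,H} → run H
t=13: ready={A,D,E,F,G,H} → run H
t=14: ready={A,D,E,F,G} → run G
t=15: ready={A,D,E,F} → run F
t=16: ready={A,D,E,F} → run F
t=17: ready={A,D,E,F} → run F
t=18: ready={A,D,E,F} → run F
t=19: ready={A,D,E,F} → run F
t=20: ready={A,D,E,F} → run F
t=21: ready={A,D,E,F} → run F
t=22: ready={A,D,E} → run E
t=23: ready={A,D,E} → run E
t=24: ready={A,D,E} → run E
t=25: ready={A,D} → run A
t=26: ready={A,D} → run A
t=27: ready={A,D} → run A
t=28: ready={A,D} → run A
t=29: ready={D} → run D
t=30: ready={D} → run D
t=31: ready={D} → run D
t=32: ready={D} → run D
t=33: ready={D} → run D
t=34: (idle)
t=35: (idle)
t=36: (idle)
t=37: (idle)
t=38: (idle)
t=39: (idle)
t=40: (idle)

running at tick 10 = H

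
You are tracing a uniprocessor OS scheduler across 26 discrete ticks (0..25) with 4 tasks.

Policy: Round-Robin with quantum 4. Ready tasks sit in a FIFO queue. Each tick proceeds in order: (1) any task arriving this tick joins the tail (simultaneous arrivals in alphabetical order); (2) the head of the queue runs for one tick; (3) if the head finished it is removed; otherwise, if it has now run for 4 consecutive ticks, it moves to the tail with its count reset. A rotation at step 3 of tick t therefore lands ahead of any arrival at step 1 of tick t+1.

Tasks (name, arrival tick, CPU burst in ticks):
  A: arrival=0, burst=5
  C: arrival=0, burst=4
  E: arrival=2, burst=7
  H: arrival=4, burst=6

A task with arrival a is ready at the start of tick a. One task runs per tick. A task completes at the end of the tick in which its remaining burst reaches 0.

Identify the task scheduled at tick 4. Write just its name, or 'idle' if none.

t=0: queue=[A,C] q_used=0 → run A
t=1: queue=[A,C] q_used=1 → run A
t=2: queue=[A,C,E] q_used=2 → run A
t=3: queue=[A,C,E] q_used=3 → run A
t=4: queue=[C,E,A,H] q_used=0 → run C
t=5: queue=[C,E,A,H] q_used=1 → run C
t=6: queue=[C,E,A,H] q_used=2 → run C
t=7: queue=[C,E,A,H] q_used=3 → run C
t=8: queue=[E,A,H] q_used=0 → run E
t=9: queue=[E,A,H] q_used=1 → run E
t=10: queue=[E,A,H] q_used=2 → run E
t=11: queue=[E,A,H] q_used=3 → run E
t=12: queue=[A,H,E] q_used=0 → run A
t=13: queue=[H,E] q_used=0 → run H
t=14: queue=[H,E] q_used=1 → run H
t=15: queue=[H,E] q_used=2 → run H
t=16: queue=[H,E] q_used=3 → run H
t=17: queue=[E,H] q_used=0 → run E
t=18: queue=[E,H] q_used=1 → run E
t=19: queue=[E,H] q_used=2 → run E
t=20: queue=[H] q_used=0 → run H
t=21: queue=[H] q_used=1 → run H
t=22: (idle)
t=23: (idle)
t=24: (idle)
t=25: (idle)

running at tick 4 = C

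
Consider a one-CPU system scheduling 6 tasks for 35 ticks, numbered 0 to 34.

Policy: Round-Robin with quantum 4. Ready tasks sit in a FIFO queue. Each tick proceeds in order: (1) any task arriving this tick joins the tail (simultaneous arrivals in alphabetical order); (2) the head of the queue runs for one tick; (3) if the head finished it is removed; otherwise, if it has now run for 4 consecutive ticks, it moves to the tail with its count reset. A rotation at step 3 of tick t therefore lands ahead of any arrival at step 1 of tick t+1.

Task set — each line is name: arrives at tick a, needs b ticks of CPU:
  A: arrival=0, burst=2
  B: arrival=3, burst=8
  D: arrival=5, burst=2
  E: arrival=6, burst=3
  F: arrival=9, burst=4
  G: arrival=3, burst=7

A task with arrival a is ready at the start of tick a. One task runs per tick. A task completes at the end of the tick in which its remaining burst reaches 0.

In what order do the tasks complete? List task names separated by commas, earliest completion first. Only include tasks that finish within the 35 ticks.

t=0: queue=[A] q_used=0 → run A
t=1: queue=[A] q_used=1 → run A
t=2: (idle)
t=3: queue=[B,G] q_used=0 → run B
t=4: queue=[B,G] q_used=1 → run B
t=5: queue=[B,G,D] q_used=2 → run B
t=6: queue=[B,G,D,E] q_used=3 → run B
t=7: queue=[G,D,E,B] q_used=0 → run G
t=8: queue=[G,D,E,B] q_used=1 → run G
t=9: queue=[G,D,E,B,F] q_used=2 → run G
t=10: queue=[G,D,E,B,F] q_used=3 → run G
t=11: queue=[D,E,B,F,G] q_used=0 → run D
t=12: queue=[D,E,B,F,G] q_used=1 → run D
t=13: queue=[E,B,F,G] q_used=0 → run E
t=14: queue=[E,B,F,G] q_used=1 → run E
t=15: queue=[E,B,F,G] q_used=2 → run E
t=16: queue=[B,F,G] q_used=0 → run B
t=17: queue=[B,F,G] q_used=1 → run B
t=18: queue=[B,F,G] q_used=2 → run B
t=19: queue=[B,F,G] q_used=3 → run B
t=20: queue=[F,G] q_used=0 → run F
t=21: queue=[F,G] q_used=1 → run F
t=22: queue=[F,G] q_used=2 → run F
t=23: queue=[F,G] q_used=3 → run F
t=24: queue=[G] q_used=0 → run G
t=25: queue=[G] q_used=1 → run G
t=26: queue=[G] q_used=2 → run G
t=27: (idle)
t=28: (idle)
t=29: (idle)
t=30: (idle)
t=31: (idle)
t=32: (idle)
t=33: (idle)
t=34: (idle)

completion order = A, D, E, B, F, G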